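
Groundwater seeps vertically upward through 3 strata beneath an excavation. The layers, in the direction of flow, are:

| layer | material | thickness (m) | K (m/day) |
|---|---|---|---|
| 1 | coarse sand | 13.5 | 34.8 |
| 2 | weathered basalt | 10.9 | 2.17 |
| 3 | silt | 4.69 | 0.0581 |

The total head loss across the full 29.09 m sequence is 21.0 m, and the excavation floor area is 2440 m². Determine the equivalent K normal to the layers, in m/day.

0.338

Flow is perpendicular to layering, so the layers act in series and the equivalent K is the thickness-weighted harmonic mean.
Total thickness L = 13.5 + 10.9 + 4.69 = 29.09 m.
Σ(b_i/K_i) = 13.5/34.8 + 10.9/2.17 + 4.69/0.0581 = 86.13 d.
K_eq = L / Σ(b_i/K_i) = 29.09 / 86.13 = 0.3377 m/day.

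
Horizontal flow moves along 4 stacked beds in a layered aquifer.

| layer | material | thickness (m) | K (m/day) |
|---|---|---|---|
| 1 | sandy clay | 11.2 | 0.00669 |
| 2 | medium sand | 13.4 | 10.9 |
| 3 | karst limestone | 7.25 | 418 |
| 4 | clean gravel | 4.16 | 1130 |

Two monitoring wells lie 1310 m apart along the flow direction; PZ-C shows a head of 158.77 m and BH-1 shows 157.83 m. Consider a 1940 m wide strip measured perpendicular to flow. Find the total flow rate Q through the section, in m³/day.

11000

Flow is parallel to layering, so each bed carries its own Darcy discharge and the transmissivities add.
Σ(K_i·b_i) = 0.00669×11.2 + 10.9×13.4 + 418×7.25 + 1130×4.16 = 7877 m²/day.
Hydraulic gradient i = (158.77 − 157.83) / 1310 = 0.94 / 1310 = 0.0007176.
Q = Σ(K_i·b_i) · W · i = 7877 × 1940 × 0.0007176 = 10966 m³/day.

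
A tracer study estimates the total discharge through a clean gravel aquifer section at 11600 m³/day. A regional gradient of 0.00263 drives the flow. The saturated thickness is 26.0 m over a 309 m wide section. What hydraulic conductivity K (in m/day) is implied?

Cross-sectional area A = 309 × 26.0 = 8034 m².
Hydraulic gradient i = 0.00263.
From Q = K·A·i, K = Q / (A·i) = 11600 / (8034 × 0.002630) = 549.0 m/day.

549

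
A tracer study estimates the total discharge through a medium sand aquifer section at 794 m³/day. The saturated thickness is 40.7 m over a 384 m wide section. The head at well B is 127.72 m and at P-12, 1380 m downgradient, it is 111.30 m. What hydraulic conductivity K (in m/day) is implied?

4.27

Cross-sectional area A = 384 × 40.7 = 15629 m².
Hydraulic gradient i = (127.72 − 111.30) / 1380 = 16.42 / 1380 = 0.01190.
From Q = K·A·i, K = Q / (A·i) = 794 / (15629 × 0.01190) = 4.270 m/day.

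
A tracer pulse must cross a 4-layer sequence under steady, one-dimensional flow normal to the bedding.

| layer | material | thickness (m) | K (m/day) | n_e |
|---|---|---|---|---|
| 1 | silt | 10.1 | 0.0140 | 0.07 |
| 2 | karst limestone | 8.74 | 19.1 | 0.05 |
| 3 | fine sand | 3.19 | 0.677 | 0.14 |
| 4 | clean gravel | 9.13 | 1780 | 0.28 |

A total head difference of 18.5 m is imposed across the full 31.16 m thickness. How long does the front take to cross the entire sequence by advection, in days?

With flow normal to the layers, continuity requires the same specific discharge q through every layer.
Σ(b_i/K_i) = 10.1/0.0140 + 8.74/19.1 + 3.19/0.677 + 9.13/1780 = 726.6 d.
q = Δh / Σ(b_i/K_i) = 18.5 / 726.6 = 0.02546 m/day.
In each layer the seepage velocity is v_i = q/n_i, so the layer transit time is t_i = b_i·n_i / q:
  layer 1 (silt): t_1 = 10.1 × 0.07 / 0.02546 = 27.77 d
  layer 2 (karst limestone): t_2 = 8.74 × 0.05 / 0.02546 = 17.16 d
  layer 3 (fine sand): t_3 = 3.19 × 0.14 / 0.02546 = 17.54 d
  layer 4 (clean gravel): t_4 = 9.13 × 0.28 / 0.02546 = 100.4 d
Total t = Σ t_i = 162.9 days.

163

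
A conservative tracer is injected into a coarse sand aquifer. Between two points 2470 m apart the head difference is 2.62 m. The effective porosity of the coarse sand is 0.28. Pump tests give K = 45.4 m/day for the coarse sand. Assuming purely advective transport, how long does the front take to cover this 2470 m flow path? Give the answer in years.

39.3

Hydraulic gradient i = Δh / L = 2.62 / 2470 = 0.001061.
Darcy flux q = K · i = 45.40 × 0.001061 = 0.04816 m/day.
Seepage velocity v = q / n_e = 0.04816 / 0.28 = 0.1720 m/day.
Travel time t = L / v = 2470 / 0.1720 = 14361 days = 39.32 years.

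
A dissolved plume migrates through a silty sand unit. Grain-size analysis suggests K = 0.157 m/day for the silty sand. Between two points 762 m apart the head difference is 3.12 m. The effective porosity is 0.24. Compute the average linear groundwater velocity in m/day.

0.00268

Hydraulic gradient i = Δh / L = 3.12 / 762 = 0.004094.
Darcy flux q = K · i = 0.1570 × 0.004094 = 0.0006428 m/day.
Seepage velocity v = q / n_e = 0.0006428 / 0.24 = 0.002678 m/day.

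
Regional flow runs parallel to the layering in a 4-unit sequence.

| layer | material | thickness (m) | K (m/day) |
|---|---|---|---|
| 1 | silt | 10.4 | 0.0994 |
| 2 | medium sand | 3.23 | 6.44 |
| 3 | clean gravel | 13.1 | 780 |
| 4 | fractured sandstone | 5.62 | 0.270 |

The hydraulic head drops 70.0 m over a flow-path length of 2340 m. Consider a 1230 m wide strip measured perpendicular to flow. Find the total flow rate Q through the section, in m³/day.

377000

Flow is parallel to layering, so each bed carries its own Darcy discharge and the transmissivities add.
Σ(K_i·b_i) = 0.0994×10.4 + 6.44×3.23 + 780×13.1 + 0.270×5.62 = 10241 m²/day.
Hydraulic gradient i = Δh / L = 70.0 / 2340 = 0.02991.
Q = Σ(K_i·b_i) · W · i = 10241 × 1230 × 0.02991 = 3.768e+05 m³/day.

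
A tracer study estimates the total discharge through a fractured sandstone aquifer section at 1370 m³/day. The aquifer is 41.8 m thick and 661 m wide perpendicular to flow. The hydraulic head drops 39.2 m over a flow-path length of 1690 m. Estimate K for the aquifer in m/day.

2.14

Cross-sectional area A = 661 × 41.8 = 27630 m².
Hydraulic gradient i = Δh / L = 39.2 / 1690 = 0.02320.
From Q = K·A·i, K = Q / (A·i) = 1370 / (27630 × 0.02320) = 2.138 m/day.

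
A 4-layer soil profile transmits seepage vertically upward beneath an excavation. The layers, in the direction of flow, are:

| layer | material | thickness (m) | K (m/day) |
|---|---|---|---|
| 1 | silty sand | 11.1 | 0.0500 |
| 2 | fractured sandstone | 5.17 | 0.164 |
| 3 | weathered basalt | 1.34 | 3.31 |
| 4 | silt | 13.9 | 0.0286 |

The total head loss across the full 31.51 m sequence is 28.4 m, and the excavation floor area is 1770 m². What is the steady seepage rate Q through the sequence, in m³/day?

67.9

Flow is perpendicular to layering, so the layers act in series and the equivalent K is the thickness-weighted harmonic mean.
Total thickness L = 11.1 + 5.17 + 1.34 + 13.9 = 31.51 m.
Σ(b_i/K_i) = 11.1/0.0500 + 5.17/0.164 + 1.34/3.31 + 13.9/0.0286 = 739.9 d.
K_eq = L / Σ(b_i/K_i) = 31.51 / 739.9 = 0.04258 m/day.
Q = K_eq · A · (Δh/L) = 0.04258 × 1770 × (28.4/31.51) = 67.93 m³/day.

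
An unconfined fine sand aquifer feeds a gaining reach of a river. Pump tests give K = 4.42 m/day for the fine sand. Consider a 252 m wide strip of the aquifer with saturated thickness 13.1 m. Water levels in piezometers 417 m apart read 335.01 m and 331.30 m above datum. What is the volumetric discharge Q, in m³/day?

130

Cross-sectional area A = 252 × 13.1 = 3301 m².
Hydraulic gradient i = (335.01 − 331.30) / 417 = 3.71 / 417 = 0.008897.
Darcy's law: Q = K · A · i = 4.420 × 3301 × 0.008897 = 129.8 m³/day.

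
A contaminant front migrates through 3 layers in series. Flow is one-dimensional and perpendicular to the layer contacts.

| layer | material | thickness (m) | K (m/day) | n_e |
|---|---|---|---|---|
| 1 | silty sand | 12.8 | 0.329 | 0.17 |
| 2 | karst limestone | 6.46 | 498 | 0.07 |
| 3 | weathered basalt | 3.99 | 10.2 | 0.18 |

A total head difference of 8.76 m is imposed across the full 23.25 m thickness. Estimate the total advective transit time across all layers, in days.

15.0

With flow normal to the layers, continuity requires the same specific discharge q through every layer.
Σ(b_i/K_i) = 12.8/0.329 + 6.46/498 + 3.99/10.2 = 39.31 d.
q = Δh / Σ(b_i/K_i) = 8.76 / 39.31 = 0.2228 m/day.
In each layer the seepage velocity is v_i = q/n_i, so the layer transit time is t_i = b_i·n_i / q:
  layer 1 (silty sand): t_1 = 12.8 × 0.17 / 0.2228 = 9.765 d
  layer 2 (karst limestone): t_2 = 6.46 × 0.07 / 0.2228 = 2.029 d
  layer 3 (weathered basalt): t_3 = 3.99 × 0.18 / 0.2228 = 3.223 d
Total t = Σ t_i = 15.02 days.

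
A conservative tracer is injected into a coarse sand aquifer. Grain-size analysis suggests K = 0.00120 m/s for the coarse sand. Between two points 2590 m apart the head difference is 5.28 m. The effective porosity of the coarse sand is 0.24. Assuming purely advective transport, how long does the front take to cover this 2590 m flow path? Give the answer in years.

8.05

Convert K: 0.00120 m/s × 86400 = 103.7 m/day.
Hydraulic gradient i = Δh / L = 5.28 / 2590 = 0.002039.
Darcy flux q = K · i = 103.7 × 0.002039 = 0.2114 m/day.
Seepage velocity v = q / n_e = 0.2114 / 0.24 = 0.8807 m/day.
Travel time t = L / v = 2590 / 0.8807 = 2941 days = 8.052 years.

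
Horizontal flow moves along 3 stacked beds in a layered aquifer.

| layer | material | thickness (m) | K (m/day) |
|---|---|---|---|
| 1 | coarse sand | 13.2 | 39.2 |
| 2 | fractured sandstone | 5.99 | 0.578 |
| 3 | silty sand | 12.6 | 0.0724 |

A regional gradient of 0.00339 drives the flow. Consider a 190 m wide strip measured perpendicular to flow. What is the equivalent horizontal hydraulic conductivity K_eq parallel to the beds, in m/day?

Flow is parallel to layering, so each bed carries its own Darcy discharge and the transmissivities add.
Σ(K_i·b_i) = 39.2×13.2 + 0.578×5.99 + 0.0724×12.6 = 521.8 m²/day.
Total thickness b = 31.79 m, so K_eq = Σ(K_i·b_i)/b = 16.41 m/day.

16.4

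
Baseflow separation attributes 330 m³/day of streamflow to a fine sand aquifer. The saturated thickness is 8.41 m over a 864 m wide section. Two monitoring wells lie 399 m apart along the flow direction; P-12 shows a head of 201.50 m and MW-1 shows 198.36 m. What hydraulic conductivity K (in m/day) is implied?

Cross-sectional area A = 864 × 8.41 = 7266 m².
Hydraulic gradient i = (201.50 − 198.36) / 399 = 3.14 / 399 = 0.007870.
From Q = K·A·i, K = Q / (A·i) = 330 / (7266 × 0.007870) = 5.771 m/day.

5.77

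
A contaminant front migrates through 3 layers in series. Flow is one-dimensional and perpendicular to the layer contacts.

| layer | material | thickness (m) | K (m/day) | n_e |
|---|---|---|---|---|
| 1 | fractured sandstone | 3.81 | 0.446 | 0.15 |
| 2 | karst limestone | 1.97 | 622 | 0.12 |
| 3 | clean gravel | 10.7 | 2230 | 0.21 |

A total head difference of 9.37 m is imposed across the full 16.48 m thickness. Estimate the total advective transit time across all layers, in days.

With flow normal to the layers, continuity requires the same specific discharge q through every layer.
Σ(b_i/K_i) = 3.81/0.446 + 1.97/622 + 10.7/2230 = 8.551 d.
q = Δh / Σ(b_i/K_i) = 9.37 / 8.551 = 1.096 m/day.
In each layer the seepage velocity is v_i = q/n_i, so the layer transit time is t_i = b_i·n_i / q:
  layer 1 (fractured sandstone): t_1 = 3.81 × 0.15 / 1.096 = 0.5215 d
  layer 2 (karst limestone): t_2 = 1.97 × 0.12 / 1.096 = 0.2157 d
  layer 3 (clean gravel): t_3 = 10.7 × 0.21 / 1.096 = 2.050 d
Total t = Σ t_i = 2.788 days.

2.79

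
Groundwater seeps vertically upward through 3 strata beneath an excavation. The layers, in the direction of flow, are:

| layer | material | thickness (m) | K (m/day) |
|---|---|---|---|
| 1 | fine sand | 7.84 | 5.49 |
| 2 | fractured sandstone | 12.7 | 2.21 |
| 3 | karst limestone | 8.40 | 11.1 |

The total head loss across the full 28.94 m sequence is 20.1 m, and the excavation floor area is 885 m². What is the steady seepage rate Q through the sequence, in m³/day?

2240

Flow is perpendicular to layering, so the layers act in series and the equivalent K is the thickness-weighted harmonic mean.
Total thickness L = 7.84 + 12.7 + 8.40 = 28.94 m.
Σ(b_i/K_i) = 7.84/5.49 + 12.7/2.21 + 8.40/11.1 = 7.931 d.
K_eq = L / Σ(b_i/K_i) = 28.94 / 7.931 = 3.649 m/day.
Q = K_eq · A · (Δh/L) = 3.649 × 885 × (20.1/28.94) = 2243 m³/day.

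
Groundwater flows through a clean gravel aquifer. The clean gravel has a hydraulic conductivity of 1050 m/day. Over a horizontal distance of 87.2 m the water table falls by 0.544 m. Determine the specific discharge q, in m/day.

Hydraulic gradient i = Δh / L = 0.544 / 87.2 = 0.006239.
Specific discharge q = K · i = 1050 × 0.006239 = 6.550 m/day.

6.55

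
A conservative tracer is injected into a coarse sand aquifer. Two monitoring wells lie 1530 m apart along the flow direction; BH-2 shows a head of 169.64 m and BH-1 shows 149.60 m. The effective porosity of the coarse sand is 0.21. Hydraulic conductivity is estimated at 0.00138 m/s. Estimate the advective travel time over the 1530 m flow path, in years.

0.563

Convert K: 0.00138 m/s × 86400 = 119.2 m/day.
Hydraulic gradient i = (169.64 − 149.60) / 1530 = 20.04 / 1530 = 0.01310.
Darcy flux q = K · i = 119.2 × 0.01310 = 1.562 m/day.
Seepage velocity v = q / n_e = 1.562 / 0.21 = 7.437 m/day.
Travel time t = L / v = 1530 / 7.437 = 205.7 days = 0.5633 years.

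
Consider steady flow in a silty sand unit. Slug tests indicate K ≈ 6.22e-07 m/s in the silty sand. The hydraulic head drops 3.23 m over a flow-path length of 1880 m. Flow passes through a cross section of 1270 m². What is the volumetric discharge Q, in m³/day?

Convert K: 6.22e-07 m/s × 86400 = 0.05374 m/day.
Hydraulic gradient i = Δh / L = 3.23 / 1880 = 0.001718.
Darcy's law: Q = K · A · i = 0.05374 × 1270 × 0.001718 = 0.1173 m³/day.

0.117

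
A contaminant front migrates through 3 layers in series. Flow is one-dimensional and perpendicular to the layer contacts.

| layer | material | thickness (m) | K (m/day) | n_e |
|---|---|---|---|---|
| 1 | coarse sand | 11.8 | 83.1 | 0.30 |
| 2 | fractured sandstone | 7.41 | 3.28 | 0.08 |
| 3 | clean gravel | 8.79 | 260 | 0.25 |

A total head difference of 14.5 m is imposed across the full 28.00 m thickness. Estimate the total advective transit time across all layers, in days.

With flow normal to the layers, continuity requires the same specific discharge q through every layer.
Σ(b_i/K_i) = 11.8/83.1 + 7.41/3.28 + 8.79/260 = 2.435 d.
q = Δh / Σ(b_i/K_i) = 14.5 / 2.435 = 5.955 m/day.
In each layer the seepage velocity is v_i = q/n_i, so the layer transit time is t_i = b_i·n_i / q:
  layer 1 (coarse sand): t_1 = 11.8 × 0.30 / 5.955 = 0.5945 d
  layer 2 (fractured sandstone): t_2 = 7.41 × 0.08 / 5.955 = 0.09955 d
  layer 3 (clean gravel): t_3 = 8.79 × 0.25 / 5.955 = 0.3690 d
Total t = Σ t_i = 1.063 days.

1.06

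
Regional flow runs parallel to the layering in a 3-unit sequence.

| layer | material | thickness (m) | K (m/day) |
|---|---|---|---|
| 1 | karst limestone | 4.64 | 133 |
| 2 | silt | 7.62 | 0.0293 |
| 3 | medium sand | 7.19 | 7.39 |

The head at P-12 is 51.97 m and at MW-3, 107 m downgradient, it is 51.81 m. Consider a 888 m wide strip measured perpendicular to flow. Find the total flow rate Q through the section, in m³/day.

Flow is parallel to layering, so each bed carries its own Darcy discharge and the transmissivities add.
Σ(K_i·b_i) = 133×4.64 + 0.0293×7.62 + 7.39×7.19 = 670.5 m²/day.
Hydraulic gradient i = (51.97 − 51.81) / 107 = 0.16 / 107 = 0.001495.
Q = Σ(K_i·b_i) · W · i = 670.5 × 888 × 0.001495 = 890.3 m³/day.

890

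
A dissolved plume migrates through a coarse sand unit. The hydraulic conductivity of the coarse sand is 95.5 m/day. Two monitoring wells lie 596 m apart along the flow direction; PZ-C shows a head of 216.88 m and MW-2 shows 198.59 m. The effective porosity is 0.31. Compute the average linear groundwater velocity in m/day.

Hydraulic gradient i = (216.88 − 198.59) / 596 = 18.29 / 596 = 0.03069.
Darcy flux q = K · i = 95.50 × 0.03069 = 2.931 m/day.
Seepage velocity v = q / n_e = 2.931 / 0.31 = 9.454 m/day.

9.45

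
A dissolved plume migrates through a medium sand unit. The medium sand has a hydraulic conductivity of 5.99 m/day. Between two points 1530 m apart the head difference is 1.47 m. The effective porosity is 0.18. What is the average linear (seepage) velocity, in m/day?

0.0320

Hydraulic gradient i = Δh / L = 1.47 / 1530 = 0.0009608.
Darcy flux q = K · i = 5.990 × 0.0009608 = 0.005755 m/day.
Seepage velocity v = q / n_e = 0.005755 / 0.18 = 0.03197 m/day.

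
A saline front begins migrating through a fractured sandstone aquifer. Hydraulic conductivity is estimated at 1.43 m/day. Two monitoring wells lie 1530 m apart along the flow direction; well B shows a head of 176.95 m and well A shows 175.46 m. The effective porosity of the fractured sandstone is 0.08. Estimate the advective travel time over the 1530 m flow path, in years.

Hydraulic gradient i = (176.95 − 175.46) / 1530 = 1.49 / 1530 = 0.0009739.
Darcy flux q = K · i = 1.430 × 0.0009739 = 0.001393 m/day.
Seepage velocity v = q / n_e = 0.001393 / 0.08 = 0.01741 m/day.
Travel time t = L / v = 1530 / 0.01741 = 87892 days = 240.6 years.

241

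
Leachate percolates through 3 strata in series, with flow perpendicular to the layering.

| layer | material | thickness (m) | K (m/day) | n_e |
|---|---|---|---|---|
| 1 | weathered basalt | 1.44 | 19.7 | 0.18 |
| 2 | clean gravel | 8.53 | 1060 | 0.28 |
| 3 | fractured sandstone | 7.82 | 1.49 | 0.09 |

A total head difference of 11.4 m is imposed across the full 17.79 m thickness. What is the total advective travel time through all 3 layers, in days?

1.57

With flow normal to the layers, continuity requires the same specific discharge q through every layer.
Σ(b_i/K_i) = 1.44/19.7 + 8.53/1060 + 7.82/1.49 = 5.329 d.
q = Δh / Σ(b_i/K_i) = 11.4 / 5.329 = 2.139 m/day.
In each layer the seepage velocity is v_i = q/n_i, so the layer transit time is t_i = b_i·n_i / q:
  layer 1 (weathered basalt): t_1 = 1.44 × 0.18 / 2.139 = 0.1212 d
  layer 2 (clean gravel): t_2 = 8.53 × 0.28 / 2.139 = 1.117 d
  layer 3 (fractured sandstone): t_3 = 7.82 × 0.09 / 2.139 = 0.3290 d
Total t = Σ t_i = 1.567 days.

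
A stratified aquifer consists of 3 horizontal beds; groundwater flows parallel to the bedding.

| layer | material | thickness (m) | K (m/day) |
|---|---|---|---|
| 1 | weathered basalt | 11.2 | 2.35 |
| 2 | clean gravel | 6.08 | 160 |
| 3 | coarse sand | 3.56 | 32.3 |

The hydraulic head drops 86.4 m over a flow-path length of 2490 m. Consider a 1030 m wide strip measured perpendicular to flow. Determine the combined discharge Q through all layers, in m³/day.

Flow is parallel to layering, so each bed carries its own Darcy discharge and the transmissivities add.
Σ(K_i·b_i) = 2.35×11.2 + 160×6.08 + 32.3×3.56 = 1114 m²/day.
Hydraulic gradient i = Δh / L = 86.4 / 2490 = 0.03470.
Q = Σ(K_i·b_i) · W · i = 1114 × 1030 × 0.03470 = 39818 m³/day.

39800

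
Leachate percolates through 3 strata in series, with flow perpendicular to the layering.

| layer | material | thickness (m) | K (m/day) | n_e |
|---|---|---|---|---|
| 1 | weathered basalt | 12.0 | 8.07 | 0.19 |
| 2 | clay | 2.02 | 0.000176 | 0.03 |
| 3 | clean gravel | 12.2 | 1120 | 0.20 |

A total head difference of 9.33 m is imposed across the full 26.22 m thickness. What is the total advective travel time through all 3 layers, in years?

16.1

With flow normal to the layers, continuity requires the same specific discharge q through every layer.
Σ(b_i/K_i) = 12.0/8.07 + 2.02/0.000176 + 12.2/1120 = 11479 d.
q = Δh / Σ(b_i/K_i) = 9.33 / 11479 = 0.0008128 m/day.
In each layer the seepage velocity is v_i = q/n_i, so the layer transit time is t_i = b_i·n_i / q:
  layer 1 (weathered basalt): t_1 = 12.0 × 0.19 / 0.0008128 = 2805 d
  layer 2 (clay): t_2 = 2.02 × 0.03 / 0.0008128 = 74.56 d
  layer 3 (clean gravel): t_3 = 12.2 × 0.20 / 0.0008128 = 3002 d
Total t = Σ t_i = 5882 days = 16.10 years.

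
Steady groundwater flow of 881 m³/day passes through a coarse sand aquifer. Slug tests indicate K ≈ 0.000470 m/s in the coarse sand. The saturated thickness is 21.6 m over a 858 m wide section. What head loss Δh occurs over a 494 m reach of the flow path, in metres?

Convert K: 0.000470 m/s × 86400 = 40.61 m/day.
Cross-sectional area A = 858 × 21.6 = 18533 m².
From Q = K·A·i, i = Q / (K·A) = 881 / (40.61 × 18533) = 0.001171.
Head loss Δh = i · L = 0.001171 × 494 = 0.5783 m.

0.578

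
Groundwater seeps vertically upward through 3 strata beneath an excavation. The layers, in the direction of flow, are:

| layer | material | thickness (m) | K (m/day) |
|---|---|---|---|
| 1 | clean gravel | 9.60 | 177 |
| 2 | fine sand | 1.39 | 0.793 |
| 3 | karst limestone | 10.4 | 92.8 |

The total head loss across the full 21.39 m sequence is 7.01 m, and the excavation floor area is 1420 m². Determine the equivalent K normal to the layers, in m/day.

11.1

Flow is perpendicular to layering, so the layers act in series and the equivalent K is the thickness-weighted harmonic mean.
Total thickness L = 9.60 + 1.39 + 10.4 = 21.39 m.
Σ(b_i/K_i) = 9.60/177 + 1.39/0.793 + 10.4/92.8 = 1.919 d.
K_eq = L / Σ(b_i/K_i) = 21.39 / 1.919 = 11.15 m/day.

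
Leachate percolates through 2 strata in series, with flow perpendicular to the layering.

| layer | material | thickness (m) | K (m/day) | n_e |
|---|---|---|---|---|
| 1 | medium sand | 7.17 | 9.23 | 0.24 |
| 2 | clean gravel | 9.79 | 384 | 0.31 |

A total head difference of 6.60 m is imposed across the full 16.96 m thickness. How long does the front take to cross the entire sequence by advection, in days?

0.578

With flow normal to the layers, continuity requires the same specific discharge q through every layer.
Σ(b_i/K_i) = 7.17/9.23 + 9.79/384 = 0.8023 d.
q = Δh / Σ(b_i/K_i) = 6.60 / 0.8023 = 8.226 m/day.
In each layer the seepage velocity is v_i = q/n_i, so the layer transit time is t_i = b_i·n_i / q:
  layer 1 (medium sand): t_1 = 7.17 × 0.24 / 8.226 = 0.2092 d
  layer 2 (clean gravel): t_2 = 9.79 × 0.31 / 8.226 = 0.3689 d
Total t = Σ t_i = 0.5781 days.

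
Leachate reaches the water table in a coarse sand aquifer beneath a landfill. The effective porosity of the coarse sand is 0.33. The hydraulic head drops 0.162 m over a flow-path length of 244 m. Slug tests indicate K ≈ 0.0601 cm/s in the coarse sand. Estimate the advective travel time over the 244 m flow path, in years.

6.39

Convert K: 0.0601 cm/s × 864 = 51.93 m/day.
Hydraulic gradient i = Δh / L = 0.162 / 244 = 0.0006639.
Darcy flux q = K · i = 51.93 × 0.0006639 = 0.03448 m/day.
Seepage velocity v = q / n_e = 0.03448 / 0.33 = 0.1045 m/day.
Travel time t = L / v = 244 / 0.1045 = 2336 days = 6.394 years.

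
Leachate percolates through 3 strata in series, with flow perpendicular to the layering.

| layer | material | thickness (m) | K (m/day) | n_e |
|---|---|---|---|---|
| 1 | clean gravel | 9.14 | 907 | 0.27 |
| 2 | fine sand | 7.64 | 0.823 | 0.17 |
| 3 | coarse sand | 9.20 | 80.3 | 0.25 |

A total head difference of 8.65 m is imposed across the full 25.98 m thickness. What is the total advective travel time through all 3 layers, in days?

6.60

With flow normal to the layers, continuity requires the same specific discharge q through every layer.
Σ(b_i/K_i) = 9.14/907 + 7.64/0.823 + 9.20/80.3 = 9.408 d.
q = Δh / Σ(b_i/K_i) = 8.65 / 9.408 = 0.9195 m/day.
In each layer the seepage velocity is v_i = q/n_i, so the layer transit time is t_i = b_i·n_i / q:
  layer 1 (clean gravel): t_1 = 9.14 × 0.27 / 0.9195 = 2.684 d
  layer 2 (fine sand): t_2 = 7.64 × 0.17 / 0.9195 = 1.413 d
  layer 3 (coarse sand): t_3 = 9.20 × 0.25 / 0.9195 = 2.501 d
Total t = Σ t_i = 6.598 days.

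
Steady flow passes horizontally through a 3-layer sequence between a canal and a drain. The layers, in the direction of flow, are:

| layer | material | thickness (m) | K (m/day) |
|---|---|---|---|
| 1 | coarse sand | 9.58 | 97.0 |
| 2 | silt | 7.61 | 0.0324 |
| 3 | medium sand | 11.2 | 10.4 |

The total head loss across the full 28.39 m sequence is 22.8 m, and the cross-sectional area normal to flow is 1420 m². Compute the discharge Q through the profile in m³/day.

Flow is perpendicular to layering, so the layers act in series and the equivalent K is the thickness-weighted harmonic mean.
Total thickness L = 9.58 + 7.61 + 11.2 = 28.39 m.
Σ(b_i/K_i) = 9.58/97.0 + 7.61/0.0324 + 11.2/10.4 = 236.1 d.
K_eq = L / Σ(b_i/K_i) = 28.39 / 236.1 = 0.1203 m/day.
Q = K_eq · A · (Δh/L) = 0.1203 × 1420 × (22.8/28.39) = 137.2 m³/day.

137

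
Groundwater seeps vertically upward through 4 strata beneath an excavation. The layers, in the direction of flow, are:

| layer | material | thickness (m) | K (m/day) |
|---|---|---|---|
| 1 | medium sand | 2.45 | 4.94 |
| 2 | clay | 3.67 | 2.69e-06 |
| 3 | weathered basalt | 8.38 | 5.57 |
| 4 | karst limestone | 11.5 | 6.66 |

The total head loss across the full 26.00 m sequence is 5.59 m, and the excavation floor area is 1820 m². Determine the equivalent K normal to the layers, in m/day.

Flow is perpendicular to layering, so the layers act in series and the equivalent K is the thickness-weighted harmonic mean.
Total thickness L = 2.45 + 3.67 + 8.38 + 11.5 = 26.00 m.
Σ(b_i/K_i) = 2.45/4.94 + 3.67/2.69e-06 + 8.38/5.57 + 11.5/6.66 = 1.364e+06 d.
K_eq = L / Σ(b_i/K_i) = 26.00 / 1.364e+06 = 1.906e-05 m/day.

1.91e-05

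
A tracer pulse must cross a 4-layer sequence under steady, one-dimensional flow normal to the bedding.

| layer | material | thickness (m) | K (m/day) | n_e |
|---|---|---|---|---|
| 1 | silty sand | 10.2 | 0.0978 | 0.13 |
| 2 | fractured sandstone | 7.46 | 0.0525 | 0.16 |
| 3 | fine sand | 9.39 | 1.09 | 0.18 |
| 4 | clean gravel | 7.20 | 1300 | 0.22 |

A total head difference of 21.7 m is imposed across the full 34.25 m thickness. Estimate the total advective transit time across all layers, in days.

68.1

With flow normal to the layers, continuity requires the same specific discharge q through every layer.
Σ(b_i/K_i) = 10.2/0.0978 + 7.46/0.0525 + 9.39/1.09 + 7.20/1300 = 255.0 d.
q = Δh / Σ(b_i/K_i) = 21.7 / 255.0 = 0.08509 m/day.
In each layer the seepage velocity is v_i = q/n_i, so the layer transit time is t_i = b_i·n_i / q:
  layer 1 (silty sand): t_1 = 10.2 × 0.13 / 0.08509 = 15.58 d
  layer 2 (fractured sandstone): t_2 = 7.46 × 0.16 / 0.08509 = 14.03 d
  layer 3 (fine sand): t_3 = 9.39 × 0.18 / 0.08509 = 19.86 d
  layer 4 (clean gravel): t_4 = 7.20 × 0.22 / 0.08509 = 18.61 d
Total t = Σ t_i = 68.09 days.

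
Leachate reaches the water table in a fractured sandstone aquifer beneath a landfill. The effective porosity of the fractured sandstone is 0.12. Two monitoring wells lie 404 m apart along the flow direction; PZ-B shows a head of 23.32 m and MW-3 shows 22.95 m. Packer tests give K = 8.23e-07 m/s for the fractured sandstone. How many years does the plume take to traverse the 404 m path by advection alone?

Convert K: 8.23e-07 m/s × 86400 = 0.07111 m/day.
Hydraulic gradient i = (23.32 − 22.95) / 404 = 0.37 / 404 = 0.0009158.
Darcy flux q = K · i = 0.07111 × 0.0009158 = 6.512e-05 m/day.
Seepage velocity v = q / n_e = 6.512e-05 / 0.12 = 0.0005427 m/day.
Travel time t = L / v = 404 / 0.0005427 = 7.444e+05 days = 2038 years.

2040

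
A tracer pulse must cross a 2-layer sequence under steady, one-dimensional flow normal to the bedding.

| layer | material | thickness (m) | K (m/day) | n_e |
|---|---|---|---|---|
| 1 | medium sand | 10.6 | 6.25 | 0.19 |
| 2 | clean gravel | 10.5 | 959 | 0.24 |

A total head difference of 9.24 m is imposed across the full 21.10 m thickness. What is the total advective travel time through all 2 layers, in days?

With flow normal to the layers, continuity requires the same specific discharge q through every layer.
Σ(b_i/K_i) = 10.6/6.25 + 10.5/959 = 1.707 d.
q = Δh / Σ(b_i/K_i) = 9.24 / 1.707 = 5.413 m/day.
In each layer the seepage velocity is v_i = q/n_i, so the layer transit time is t_i = b_i·n_i / q:
  layer 1 (medium sand): t_1 = 10.6 × 0.19 / 5.413 = 0.3721 d
  layer 2 (clean gravel): t_2 = 10.5 × 0.24 / 5.413 = 0.4655 d
Total t = Σ t_i = 0.8376 days.

0.838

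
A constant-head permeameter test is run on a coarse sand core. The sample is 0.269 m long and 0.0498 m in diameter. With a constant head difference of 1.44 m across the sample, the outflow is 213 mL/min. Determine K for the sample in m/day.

Cross-sectional area A = π·(d/2)² = π × (0.0498/2)² = 0.001948 m².
Convert discharge: 213 mL/min = 3.550e-06 m³/s.
Darcy's law rearranged: K = Q·L / (A·Δh) = 3.550e-06 × 0.269 / (0.001948 × 1.44) = 0.0003405 m/s = 29.42 m/day.

29.4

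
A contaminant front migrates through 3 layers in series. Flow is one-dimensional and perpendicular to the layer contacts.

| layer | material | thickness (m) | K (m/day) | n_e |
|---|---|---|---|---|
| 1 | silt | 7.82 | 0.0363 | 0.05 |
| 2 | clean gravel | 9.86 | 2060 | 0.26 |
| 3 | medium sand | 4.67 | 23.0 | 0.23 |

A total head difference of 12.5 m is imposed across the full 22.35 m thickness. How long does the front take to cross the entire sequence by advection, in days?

With flow normal to the layers, continuity requires the same specific discharge q through every layer.
Σ(b_i/K_i) = 7.82/0.0363 + 9.86/2060 + 4.67/23.0 = 215.6 d.
q = Δh / Σ(b_i/K_i) = 12.5 / 215.6 = 0.05797 m/day.
In each layer the seepage velocity is v_i = q/n_i, so the layer transit time is t_i = b_i·n_i / q:
  layer 1 (silt): t_1 = 7.82 × 0.05 / 0.05797 = 6.745 d
  layer 2 (clean gravel): t_2 = 9.86 × 0.26 / 0.05797 = 44.22 d
  layer 3 (medium sand): t_3 = 4.67 × 0.23 / 0.05797 = 18.53 d
Total t = Σ t_i = 69.50 days.

69.5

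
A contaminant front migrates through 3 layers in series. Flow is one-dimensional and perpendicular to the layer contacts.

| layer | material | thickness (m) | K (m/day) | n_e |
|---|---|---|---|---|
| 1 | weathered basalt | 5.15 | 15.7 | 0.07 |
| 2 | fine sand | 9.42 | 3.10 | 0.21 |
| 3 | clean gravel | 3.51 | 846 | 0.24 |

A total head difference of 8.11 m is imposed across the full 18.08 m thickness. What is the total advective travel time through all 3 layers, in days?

1.32

With flow normal to the layers, continuity requires the same specific discharge q through every layer.
Σ(b_i/K_i) = 5.15/15.7 + 9.42/3.10 + 3.51/846 = 3.371 d.
q = Δh / Σ(b_i/K_i) = 8.11 / 3.371 = 2.406 m/day.
In each layer the seepage velocity is v_i = q/n_i, so the layer transit time is t_i = b_i·n_i / q:
  layer 1 (weathered basalt): t_1 = 5.15 × 0.07 / 2.406 = 0.1498 d
  layer 2 (fine sand): t_2 = 9.42 × 0.21 / 2.406 = 0.8222 d
  layer 3 (clean gravel): t_3 = 3.51 × 0.24 / 2.406 = 0.3501 d
Total t = Σ t_i = 1.322 days.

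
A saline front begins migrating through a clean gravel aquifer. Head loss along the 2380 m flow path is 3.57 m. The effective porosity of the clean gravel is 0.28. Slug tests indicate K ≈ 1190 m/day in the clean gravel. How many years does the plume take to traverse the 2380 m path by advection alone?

Hydraulic gradient i = Δh / L = 3.57 / 2380 = 0.001500.
Darcy flux q = K · i = 1190 × 0.001500 = 1.785 m/day.
Seepage velocity v = q / n_e = 1.785 / 0.28 = 6.375 m/day.
Travel time t = L / v = 2380 / 6.375 = 373.3 days = 1.022 years.

1.02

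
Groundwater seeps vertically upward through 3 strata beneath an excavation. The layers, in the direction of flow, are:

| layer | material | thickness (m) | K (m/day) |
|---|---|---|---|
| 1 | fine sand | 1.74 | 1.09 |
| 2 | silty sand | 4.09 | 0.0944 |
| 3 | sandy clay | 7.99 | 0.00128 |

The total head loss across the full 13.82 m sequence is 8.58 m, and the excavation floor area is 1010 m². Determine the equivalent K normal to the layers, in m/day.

Flow is perpendicular to layering, so the layers act in series and the equivalent K is the thickness-weighted harmonic mean.
Total thickness L = 1.74 + 4.09 + 7.99 = 13.82 m.
Σ(b_i/K_i) = 1.74/1.09 + 4.09/0.0944 + 7.99/0.00128 = 6287 d.
K_eq = L / Σ(b_i/K_i) = 13.82 / 6287 = 0.002198 m/day.

0.00220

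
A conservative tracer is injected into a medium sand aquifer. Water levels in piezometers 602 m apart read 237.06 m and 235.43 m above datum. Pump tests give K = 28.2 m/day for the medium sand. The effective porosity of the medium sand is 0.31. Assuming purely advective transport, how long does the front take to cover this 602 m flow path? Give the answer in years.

Hydraulic gradient i = (237.06 − 235.43) / 602 = 1.63 / 602 = 0.002708.
Darcy flux q = K · i = 28.20 × 0.002708 = 0.07636 m/day.
Seepage velocity v = q / n_e = 0.07636 / 0.31 = 0.2463 m/day.
Travel time t = L / v = 602 / 0.2463 = 2444 days = 6.692 years.

6.69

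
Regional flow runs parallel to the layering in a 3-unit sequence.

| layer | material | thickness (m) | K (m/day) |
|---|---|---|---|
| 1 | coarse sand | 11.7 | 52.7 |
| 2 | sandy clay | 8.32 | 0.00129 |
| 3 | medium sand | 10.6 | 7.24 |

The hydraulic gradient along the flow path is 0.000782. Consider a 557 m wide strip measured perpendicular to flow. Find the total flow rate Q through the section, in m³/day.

302

Flow is parallel to layering, so each bed carries its own Darcy discharge and the transmissivities add.
Σ(K_i·b_i) = 52.7×11.7 + 0.00129×8.32 + 7.24×10.6 = 693.3 m²/day.
Hydraulic gradient i = 0.000782.
Q = Σ(K_i·b_i) · W · i = 693.3 × 557 × 0.0007820 = 302.0 m³/day.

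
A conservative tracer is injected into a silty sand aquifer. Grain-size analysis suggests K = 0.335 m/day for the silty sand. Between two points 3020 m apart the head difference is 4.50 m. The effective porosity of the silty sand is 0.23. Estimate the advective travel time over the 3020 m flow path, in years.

Hydraulic gradient i = Δh / L = 4.50 / 3020 = 0.001490.
Darcy flux q = K · i = 0.3350 × 0.001490 = 0.0004992 m/day.
Seepage velocity v = q / n_e = 0.0004992 / 0.23 = 0.002170 m/day.
Travel time t = L / v = 3020 / 0.002170 = 1.392e+06 days = 3810 years.

3810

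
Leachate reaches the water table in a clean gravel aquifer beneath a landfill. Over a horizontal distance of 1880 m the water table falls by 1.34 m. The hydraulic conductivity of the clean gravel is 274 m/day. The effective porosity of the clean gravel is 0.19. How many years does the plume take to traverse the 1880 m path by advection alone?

Hydraulic gradient i = Δh / L = 1.34 / 1880 = 0.0007128.
Darcy flux q = K · i = 274.0 × 0.0007128 = 0.1953 m/day.
Seepage velocity v = q / n_e = 0.1953 / 0.19 = 1.028 m/day.
Travel time t = L / v = 1880 / 1.028 = 1829 days = 5.008 years.

5.01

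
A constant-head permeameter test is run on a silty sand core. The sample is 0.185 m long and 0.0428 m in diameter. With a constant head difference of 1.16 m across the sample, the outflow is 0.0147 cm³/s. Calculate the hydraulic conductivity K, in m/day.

0.141

Cross-sectional area A = π·(d/2)² = π × (0.0428/2)² = 0.001439 m².
Convert discharge: 0.0147 cm³/s = 1.470e-08 m³/s.
Darcy's law rearranged: K = Q·L / (A·Δh) = 1.470e-08 × 0.185 / (0.001439 × 1.16) = 1.629e-06 m/s = 0.1408 m/day.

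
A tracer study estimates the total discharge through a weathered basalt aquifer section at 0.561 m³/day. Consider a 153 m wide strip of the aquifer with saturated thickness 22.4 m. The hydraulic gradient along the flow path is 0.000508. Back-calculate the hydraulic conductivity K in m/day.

Cross-sectional area A = 153 × 22.4 = 3427 m².
Hydraulic gradient i = 0.000508.
From Q = K·A·i, K = Q / (A·i) = 0.561 / (3427 × 0.0005080) = 0.3222 m/day.

0.322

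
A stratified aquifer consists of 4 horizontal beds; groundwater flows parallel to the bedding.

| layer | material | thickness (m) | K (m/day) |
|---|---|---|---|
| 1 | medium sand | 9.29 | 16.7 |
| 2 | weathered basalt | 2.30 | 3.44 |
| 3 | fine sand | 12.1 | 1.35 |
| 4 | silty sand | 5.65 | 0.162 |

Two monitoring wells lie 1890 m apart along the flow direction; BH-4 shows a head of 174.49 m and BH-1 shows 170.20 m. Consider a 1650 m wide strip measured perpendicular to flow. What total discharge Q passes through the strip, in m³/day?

Flow is parallel to layering, so each bed carries its own Darcy discharge and the transmissivities add.
Σ(K_i·b_i) = 16.7×9.29 + 3.44×2.30 + 1.35×12.1 + 0.162×5.65 = 180.3 m²/day.
Hydraulic gradient i = (174.49 − 170.20) / 1890 = 4.29 / 1890 = 0.002270.
Q = Σ(K_i·b_i) · W · i = 180.3 × 1650 × 0.002270 = 675.3 m³/day.

675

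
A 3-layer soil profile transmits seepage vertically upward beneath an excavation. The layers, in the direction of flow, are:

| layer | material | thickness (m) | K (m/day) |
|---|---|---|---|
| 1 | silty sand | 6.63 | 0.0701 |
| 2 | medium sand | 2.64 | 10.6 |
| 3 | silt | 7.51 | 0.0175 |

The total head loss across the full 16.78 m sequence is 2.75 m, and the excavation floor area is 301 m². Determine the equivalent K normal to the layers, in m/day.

Flow is perpendicular to layering, so the layers act in series and the equivalent K is the thickness-weighted harmonic mean.
Total thickness L = 6.63 + 2.64 + 7.51 = 16.78 m.
Σ(b_i/K_i) = 6.63/0.0701 + 2.64/10.6 + 7.51/0.0175 = 524.0 d.
K_eq = L / Σ(b_i/K_i) = 16.78 / 524.0 = 0.03202 m/day.

0.0320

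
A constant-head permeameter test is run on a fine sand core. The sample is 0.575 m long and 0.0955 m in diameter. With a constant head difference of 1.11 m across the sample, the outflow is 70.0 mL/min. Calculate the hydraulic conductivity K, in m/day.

7.29

Cross-sectional area A = π·(d/2)² = π × (0.0955/2)² = 0.007163 m².
Convert discharge: 70.0 mL/min = 1.167e-06 m³/s.
Darcy's law rearranged: K = Q·L / (A·Δh) = 1.167e-06 × 0.575 / (0.007163 × 1.11) = 8.437e-05 m/s = 7.290 m/day.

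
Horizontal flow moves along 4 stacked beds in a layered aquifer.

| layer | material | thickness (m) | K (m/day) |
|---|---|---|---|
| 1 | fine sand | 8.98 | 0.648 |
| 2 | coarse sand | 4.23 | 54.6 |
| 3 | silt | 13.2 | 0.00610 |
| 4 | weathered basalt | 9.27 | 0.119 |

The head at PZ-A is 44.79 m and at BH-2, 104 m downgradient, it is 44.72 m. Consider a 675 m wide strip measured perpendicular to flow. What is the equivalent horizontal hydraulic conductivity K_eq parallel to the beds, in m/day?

Flow is parallel to layering, so each bed carries its own Darcy discharge and the transmissivities add.
Σ(K_i·b_i) = 0.648×8.98 + 54.6×4.23 + 0.00610×13.2 + 0.119×9.27 = 238.0 m²/day.
Total thickness b = 35.68 m, so K_eq = Σ(K_i·b_i)/b = 6.669 m/day.

6.67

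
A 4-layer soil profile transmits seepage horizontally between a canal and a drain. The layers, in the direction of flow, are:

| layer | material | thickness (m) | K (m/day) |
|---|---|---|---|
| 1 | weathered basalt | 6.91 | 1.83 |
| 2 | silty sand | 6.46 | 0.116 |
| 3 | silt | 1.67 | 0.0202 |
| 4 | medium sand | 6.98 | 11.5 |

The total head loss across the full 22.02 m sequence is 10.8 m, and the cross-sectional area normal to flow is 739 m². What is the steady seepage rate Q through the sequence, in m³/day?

Flow is perpendicular to layering, so the layers act in series and the equivalent K is the thickness-weighted harmonic mean.
Total thickness L = 6.91 + 6.46 + 1.67 + 6.98 = 22.02 m.
Σ(b_i/K_i) = 6.91/1.83 + 6.46/0.116 + 1.67/0.0202 + 6.98/11.5 = 142.7 d.
K_eq = L / Σ(b_i/K_i) = 22.02 / 142.7 = 0.1543 m/day.
Q = K_eq · A · (Δh/L) = 0.1543 × 739 × (10.8/22.02) = 55.91 m³/day.

55.9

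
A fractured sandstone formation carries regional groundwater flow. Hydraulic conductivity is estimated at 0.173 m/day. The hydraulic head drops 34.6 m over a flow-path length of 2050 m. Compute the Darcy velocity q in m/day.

Hydraulic gradient i = Δh / L = 34.6 / 2050 = 0.01688.
Specific discharge q = K · i = 0.1730 × 0.01688 = 0.002920 m/day.

0.00292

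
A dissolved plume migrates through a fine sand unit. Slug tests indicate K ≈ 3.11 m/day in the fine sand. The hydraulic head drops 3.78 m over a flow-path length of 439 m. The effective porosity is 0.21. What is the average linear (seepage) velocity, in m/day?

Hydraulic gradient i = Δh / L = 3.78 / 439 = 0.008610.
Darcy flux q = K · i = 3.110 × 0.008610 = 0.02678 m/day.
Seepage velocity v = q / n_e = 0.02678 / 0.21 = 0.1275 m/day.

0.128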